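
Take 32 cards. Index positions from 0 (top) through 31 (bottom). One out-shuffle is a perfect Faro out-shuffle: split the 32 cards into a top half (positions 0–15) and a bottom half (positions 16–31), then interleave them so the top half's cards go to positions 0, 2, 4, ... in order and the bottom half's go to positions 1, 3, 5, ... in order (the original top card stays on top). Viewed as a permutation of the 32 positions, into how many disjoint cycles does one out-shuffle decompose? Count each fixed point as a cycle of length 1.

8

Trace each unvisited position around until it returns:
(0) (1 2 4 8 16) (3 6 12 24 17) (5 10 20 9 18) (7 14 28 25 19) (11 22 13 26 21) (15 30 29 27 23) (31)
8 cycles in total.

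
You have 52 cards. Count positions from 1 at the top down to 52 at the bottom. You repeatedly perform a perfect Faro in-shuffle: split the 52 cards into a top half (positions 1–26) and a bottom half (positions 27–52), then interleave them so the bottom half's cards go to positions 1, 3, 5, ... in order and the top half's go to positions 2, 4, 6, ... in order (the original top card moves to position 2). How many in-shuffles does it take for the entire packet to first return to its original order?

The in-shuffle permutes the 52 positions with cycle lengths [52].
Every card is home exactly when every cycle has completed a whole number of laps, i.e. after lcm(52) = 52 in-shuffles.

52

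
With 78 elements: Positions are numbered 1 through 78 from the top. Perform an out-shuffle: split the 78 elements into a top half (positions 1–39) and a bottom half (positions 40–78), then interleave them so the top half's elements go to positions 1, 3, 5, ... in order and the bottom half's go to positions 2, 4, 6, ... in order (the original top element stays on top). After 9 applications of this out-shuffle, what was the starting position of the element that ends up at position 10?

Work backwards from position 10, undoing one out-shuffle at a time:
10 ← 44 ← 61 ← 31 ← 16 ← 47 ← 24 ← 51 ← 26 ← 52
So the element now at position 10 started at position 52.

52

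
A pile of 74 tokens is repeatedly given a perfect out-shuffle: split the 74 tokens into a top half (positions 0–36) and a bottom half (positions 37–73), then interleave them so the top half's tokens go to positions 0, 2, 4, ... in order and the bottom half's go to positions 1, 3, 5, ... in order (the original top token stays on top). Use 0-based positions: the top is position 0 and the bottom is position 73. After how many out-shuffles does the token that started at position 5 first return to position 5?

Follow position 5 under repeated out-shuffles:
5 → 10 → 20 → 40 → 7 → 14 → 28 → 56 → 39 → 5
It first returns after 9 out-shuffles.

9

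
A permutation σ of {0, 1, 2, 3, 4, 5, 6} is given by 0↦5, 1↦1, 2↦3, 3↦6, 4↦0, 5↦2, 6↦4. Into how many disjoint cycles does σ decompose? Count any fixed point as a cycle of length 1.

Cycle decomposition: (0 5 2 3 6 4) (1).
2 cycles.

2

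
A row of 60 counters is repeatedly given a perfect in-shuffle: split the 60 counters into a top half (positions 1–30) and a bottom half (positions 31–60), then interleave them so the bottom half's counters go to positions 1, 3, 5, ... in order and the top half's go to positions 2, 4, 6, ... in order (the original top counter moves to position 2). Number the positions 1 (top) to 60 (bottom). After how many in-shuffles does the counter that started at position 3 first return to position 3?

Follow position 3 under repeated in-shuffles:
3 → 6 → 12 → 24 → 48 → 35 → 9 → 18 → ... → 3 (length 60)
It first returns after 60 in-shuffles.

60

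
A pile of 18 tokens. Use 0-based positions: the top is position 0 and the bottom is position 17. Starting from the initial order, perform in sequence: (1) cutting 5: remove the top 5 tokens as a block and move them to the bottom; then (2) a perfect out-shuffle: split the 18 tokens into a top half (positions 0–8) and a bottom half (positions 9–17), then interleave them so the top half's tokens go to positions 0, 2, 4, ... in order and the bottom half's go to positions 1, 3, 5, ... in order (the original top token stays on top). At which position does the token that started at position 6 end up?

2

Track the token from position 6 forward through each operation:
  after op 1 (cut 5): 6 → 1
  after op 2 (out-shuffle): 1 → 2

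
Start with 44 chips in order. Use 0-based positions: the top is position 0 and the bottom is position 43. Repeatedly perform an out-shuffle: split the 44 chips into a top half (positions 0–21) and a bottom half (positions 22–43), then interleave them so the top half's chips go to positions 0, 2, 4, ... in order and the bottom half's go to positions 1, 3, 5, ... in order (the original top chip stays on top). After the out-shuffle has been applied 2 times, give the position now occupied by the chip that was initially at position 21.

Track the chip's position through each out-shuffle:
21 → 42 → 41

41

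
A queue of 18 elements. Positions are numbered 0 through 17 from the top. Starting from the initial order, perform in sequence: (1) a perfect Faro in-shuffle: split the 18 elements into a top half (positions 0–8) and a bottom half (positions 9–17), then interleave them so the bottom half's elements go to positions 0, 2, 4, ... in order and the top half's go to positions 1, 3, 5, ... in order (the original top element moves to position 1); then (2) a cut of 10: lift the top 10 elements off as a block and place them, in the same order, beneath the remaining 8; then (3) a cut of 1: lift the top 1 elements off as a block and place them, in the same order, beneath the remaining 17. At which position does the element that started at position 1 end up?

Track the element from position 1 forward through each operation:
  after op 1 (in-shuffle): 1 → 3
  after op 2 (cut 10): 3 → 11
  after op 3 (cut 1): 11 → 10

10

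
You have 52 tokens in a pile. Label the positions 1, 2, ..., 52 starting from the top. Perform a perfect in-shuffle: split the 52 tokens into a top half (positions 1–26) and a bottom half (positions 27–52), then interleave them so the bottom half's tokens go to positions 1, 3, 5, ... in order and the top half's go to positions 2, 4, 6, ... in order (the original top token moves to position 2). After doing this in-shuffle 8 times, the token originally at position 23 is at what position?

Track the token's position through each in-shuffle:
23 → 46 → 39 → 25 → 50 → 47 → 41 → 29 → 5

5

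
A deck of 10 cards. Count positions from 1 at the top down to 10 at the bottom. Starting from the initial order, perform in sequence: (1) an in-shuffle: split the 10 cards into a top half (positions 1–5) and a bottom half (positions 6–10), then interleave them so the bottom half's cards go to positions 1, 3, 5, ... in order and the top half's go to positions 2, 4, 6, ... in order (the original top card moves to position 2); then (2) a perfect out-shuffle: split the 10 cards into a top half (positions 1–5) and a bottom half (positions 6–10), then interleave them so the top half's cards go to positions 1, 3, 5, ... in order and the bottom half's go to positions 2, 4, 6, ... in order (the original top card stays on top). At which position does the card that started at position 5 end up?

10

Track the card from position 5 forward through each operation:
  after op 1 (in-shuffle): 5 → 10
  after op 2 (out-shuffle): 10 → 10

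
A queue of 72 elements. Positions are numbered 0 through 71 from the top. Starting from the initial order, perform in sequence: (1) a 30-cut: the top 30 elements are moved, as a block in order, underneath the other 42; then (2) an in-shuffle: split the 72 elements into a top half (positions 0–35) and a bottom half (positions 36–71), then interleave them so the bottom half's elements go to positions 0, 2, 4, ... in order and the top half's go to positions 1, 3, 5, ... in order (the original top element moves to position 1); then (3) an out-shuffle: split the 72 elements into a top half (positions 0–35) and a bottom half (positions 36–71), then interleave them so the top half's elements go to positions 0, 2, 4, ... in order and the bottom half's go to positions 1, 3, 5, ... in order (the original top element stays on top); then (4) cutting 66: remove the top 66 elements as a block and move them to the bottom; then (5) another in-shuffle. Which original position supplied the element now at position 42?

Undo the operations in reverse order, starting from position 42:
  undo op 5 (in-shuffle, from bottom half): 42 ← 57
  undo op 4 (cut 66): 57 ← 51
  undo op 3 (out-shuffle, from bottom half): 51 ← 61
  undo op 2 (in-shuffle, from top half): 61 ← 30
  undo op 1 (cut 30): 30 ← 60
So the element at position 42 came from original position 60.

60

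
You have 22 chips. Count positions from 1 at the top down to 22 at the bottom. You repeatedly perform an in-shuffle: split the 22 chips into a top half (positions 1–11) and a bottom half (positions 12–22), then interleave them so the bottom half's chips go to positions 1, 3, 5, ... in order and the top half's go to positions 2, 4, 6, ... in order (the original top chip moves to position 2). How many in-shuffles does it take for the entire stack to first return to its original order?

11

The in-shuffle permutes the 22 positions with cycle lengths [11, 11].
Every chip is home exactly when every cycle has completed a whole number of laps, i.e. after lcm(11) = 11 in-shuffles.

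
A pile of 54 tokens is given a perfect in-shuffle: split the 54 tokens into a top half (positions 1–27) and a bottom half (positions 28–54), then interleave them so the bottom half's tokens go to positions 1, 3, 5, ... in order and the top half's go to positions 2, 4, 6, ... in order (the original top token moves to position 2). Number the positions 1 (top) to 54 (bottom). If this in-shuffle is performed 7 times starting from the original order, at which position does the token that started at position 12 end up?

51

Track the token's position through each in-shuffle:
12 → 24 → 48 → 41 → 27 → 54 → 53 → 51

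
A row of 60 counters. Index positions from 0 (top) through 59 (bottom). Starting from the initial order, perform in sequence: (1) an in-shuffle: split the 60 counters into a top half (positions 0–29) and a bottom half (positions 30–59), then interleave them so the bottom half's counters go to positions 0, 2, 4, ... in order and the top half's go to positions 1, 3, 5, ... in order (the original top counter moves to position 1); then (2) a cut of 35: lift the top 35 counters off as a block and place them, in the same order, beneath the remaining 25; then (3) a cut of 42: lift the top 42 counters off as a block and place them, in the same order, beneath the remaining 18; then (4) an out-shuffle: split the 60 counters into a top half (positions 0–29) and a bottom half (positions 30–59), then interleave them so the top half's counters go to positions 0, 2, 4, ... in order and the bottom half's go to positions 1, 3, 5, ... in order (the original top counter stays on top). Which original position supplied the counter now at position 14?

Undo the operations in reverse order, starting from position 14:
  undo op 4 (out-shuffle, from top half): 14 ← 7
  undo op 3 (cut 42): 7 ← 49
  undo op 2 (cut 35): 49 ← 24
  undo op 1 (in-shuffle, from bottom half): 24 ← 42
So the counter at position 14 came from original position 42.

42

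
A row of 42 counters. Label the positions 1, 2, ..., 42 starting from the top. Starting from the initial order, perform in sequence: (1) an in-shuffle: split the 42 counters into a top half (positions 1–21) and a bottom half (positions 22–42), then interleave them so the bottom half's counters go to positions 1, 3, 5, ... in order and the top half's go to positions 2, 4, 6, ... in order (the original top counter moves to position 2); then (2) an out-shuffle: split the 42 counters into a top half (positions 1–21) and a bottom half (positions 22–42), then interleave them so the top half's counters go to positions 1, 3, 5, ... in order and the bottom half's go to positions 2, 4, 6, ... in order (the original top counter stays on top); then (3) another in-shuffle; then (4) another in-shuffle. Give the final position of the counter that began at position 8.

Track the counter from position 8 forward through each operation:
  after op 1 (in-shuffle): 8 → 16
  after op 2 (out-shuffle): 16 → 31
  after op 3 (in-shuffle): 31 → 19
  after op 4 (in-shuffle): 19 → 38

38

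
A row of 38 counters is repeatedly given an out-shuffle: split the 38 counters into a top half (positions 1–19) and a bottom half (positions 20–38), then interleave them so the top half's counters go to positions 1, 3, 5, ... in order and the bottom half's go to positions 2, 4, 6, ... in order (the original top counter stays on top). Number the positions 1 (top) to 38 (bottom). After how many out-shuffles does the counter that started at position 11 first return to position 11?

Follow position 11 under repeated out-shuffles:
11 → 21 → 4 → 7 → 13 → 25 → 12 → 23 → ... → 11 (length 36)
It first returns after 36 out-shuffles.

36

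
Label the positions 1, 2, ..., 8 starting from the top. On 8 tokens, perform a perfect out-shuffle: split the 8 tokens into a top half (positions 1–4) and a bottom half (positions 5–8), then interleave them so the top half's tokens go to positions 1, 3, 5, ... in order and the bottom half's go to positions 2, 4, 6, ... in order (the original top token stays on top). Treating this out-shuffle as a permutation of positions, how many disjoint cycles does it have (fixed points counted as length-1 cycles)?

4

Trace each unvisited position around until it returns:
(1) (2 3 5) (4 7 6) (8)
4 cycles in total.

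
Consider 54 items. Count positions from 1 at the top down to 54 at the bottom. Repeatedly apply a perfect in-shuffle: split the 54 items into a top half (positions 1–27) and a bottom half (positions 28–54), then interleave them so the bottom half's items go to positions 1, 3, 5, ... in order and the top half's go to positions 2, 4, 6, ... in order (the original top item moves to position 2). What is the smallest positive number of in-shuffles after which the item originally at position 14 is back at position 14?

Follow position 14 under repeated in-shuffles:
14 → 28 → 1 → 2 → 4 → 8 → 16 → 32 → 9 → 18 → 36 → 17 → 34 → 13 → 26 → 52 → 49 → 43 → 31 → 7 → 14
It first returns after 20 in-shuffles.

20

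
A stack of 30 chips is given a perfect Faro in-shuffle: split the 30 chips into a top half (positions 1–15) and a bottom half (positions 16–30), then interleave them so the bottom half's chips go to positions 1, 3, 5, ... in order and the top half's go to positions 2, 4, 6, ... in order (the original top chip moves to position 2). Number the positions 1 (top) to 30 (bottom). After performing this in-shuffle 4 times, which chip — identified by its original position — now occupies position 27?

Work backwards from position 27, undoing one in-shuffle at a time:
27 ← 29 ← 30 ← 15 ← 23
So the chip now at position 27 started at position 23.

23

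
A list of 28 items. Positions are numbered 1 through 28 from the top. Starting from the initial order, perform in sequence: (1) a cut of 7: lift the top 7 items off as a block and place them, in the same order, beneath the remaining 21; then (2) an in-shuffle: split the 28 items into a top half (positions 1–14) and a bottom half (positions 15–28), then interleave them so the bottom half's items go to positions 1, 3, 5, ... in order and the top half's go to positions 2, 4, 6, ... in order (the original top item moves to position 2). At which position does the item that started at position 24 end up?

5

Track the item from position 24 forward through each operation:
  after op 1 (cut 7): 24 → 17
  after op 2 (in-shuffle): 17 → 5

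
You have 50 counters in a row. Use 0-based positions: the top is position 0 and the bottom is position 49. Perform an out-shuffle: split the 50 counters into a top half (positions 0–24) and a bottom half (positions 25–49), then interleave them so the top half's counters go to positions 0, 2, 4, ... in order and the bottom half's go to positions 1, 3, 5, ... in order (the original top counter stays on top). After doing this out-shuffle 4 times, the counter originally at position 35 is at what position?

Track the counter's position through each out-shuffle:
35 → 21 → 42 → 35 → 21

21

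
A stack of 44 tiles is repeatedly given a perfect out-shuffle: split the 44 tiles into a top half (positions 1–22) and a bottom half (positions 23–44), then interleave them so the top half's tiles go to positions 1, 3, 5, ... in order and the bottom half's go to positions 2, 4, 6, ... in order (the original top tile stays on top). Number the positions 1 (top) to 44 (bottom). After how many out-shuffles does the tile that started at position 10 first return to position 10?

Follow position 10 under repeated out-shuffles:
10 → 19 → 37 → 30 → 16 → 31 → 18 → 35 → 26 → 8 → 15 → 29 → 14 → 27 → 10
It first returns after 14 out-shuffles.

14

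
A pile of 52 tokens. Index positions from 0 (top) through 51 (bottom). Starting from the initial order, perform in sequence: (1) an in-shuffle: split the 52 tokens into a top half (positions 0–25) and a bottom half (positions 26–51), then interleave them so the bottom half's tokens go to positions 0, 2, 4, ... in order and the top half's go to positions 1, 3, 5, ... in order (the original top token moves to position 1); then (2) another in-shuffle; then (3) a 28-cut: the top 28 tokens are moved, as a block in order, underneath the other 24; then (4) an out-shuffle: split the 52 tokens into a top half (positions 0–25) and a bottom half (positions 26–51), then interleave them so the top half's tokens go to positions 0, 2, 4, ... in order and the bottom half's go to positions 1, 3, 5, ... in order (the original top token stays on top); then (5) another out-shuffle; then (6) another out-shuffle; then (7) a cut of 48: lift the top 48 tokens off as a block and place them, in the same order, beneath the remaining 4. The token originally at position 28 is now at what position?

Track the token from position 28 forward through each operation:
  after op 1 (in-shuffle): 28 → 4
  after op 2 (in-shuffle): 4 → 9
  after op 3 (cut 28): 9 → 33
  after op 4 (out-shuffle): 33 → 15
  after op 5 (out-shuffle): 15 → 30
  after op 6 (out-shuffle): 30 → 9
  after op 7 (cut 48): 9 → 13

13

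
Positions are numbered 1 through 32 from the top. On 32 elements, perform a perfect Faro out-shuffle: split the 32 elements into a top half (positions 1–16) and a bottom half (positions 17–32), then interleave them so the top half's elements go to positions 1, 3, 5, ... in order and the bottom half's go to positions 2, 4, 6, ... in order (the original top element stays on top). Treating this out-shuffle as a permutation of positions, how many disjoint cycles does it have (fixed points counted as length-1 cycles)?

8

Trace each unvisited position around until it returns:
(1) (2 3 5 9 17) (4 7 13 25 18) (6 11 21 10 19) (8 15 29 26 20) (12 23 14 27 22) (16 31 30 28 24) (32)
8 cycles in total.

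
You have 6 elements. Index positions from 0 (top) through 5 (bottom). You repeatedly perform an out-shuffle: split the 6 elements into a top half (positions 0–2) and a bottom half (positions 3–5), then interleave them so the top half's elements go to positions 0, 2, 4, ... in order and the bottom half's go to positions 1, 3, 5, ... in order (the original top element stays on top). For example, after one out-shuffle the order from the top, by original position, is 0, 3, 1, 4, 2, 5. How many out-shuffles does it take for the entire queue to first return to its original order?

The out-shuffle permutes the 6 positions with cycle lengths [1, 1, 4].
Every element is home exactly when every cycle has completed a whole number of laps, i.e. after lcm(1, 4) = 4 out-shuffles.

4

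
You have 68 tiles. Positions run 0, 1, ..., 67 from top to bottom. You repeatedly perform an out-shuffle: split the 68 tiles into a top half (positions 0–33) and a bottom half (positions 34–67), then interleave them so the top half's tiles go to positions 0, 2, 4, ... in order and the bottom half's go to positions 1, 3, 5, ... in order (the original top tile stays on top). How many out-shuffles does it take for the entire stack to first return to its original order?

66

The out-shuffle permutes the 68 positions with cycle lengths [1, 1, 66].
Every tile is home exactly when every cycle has completed a whole number of laps, i.e. after lcm(1, 66) = 66 out-shuffles.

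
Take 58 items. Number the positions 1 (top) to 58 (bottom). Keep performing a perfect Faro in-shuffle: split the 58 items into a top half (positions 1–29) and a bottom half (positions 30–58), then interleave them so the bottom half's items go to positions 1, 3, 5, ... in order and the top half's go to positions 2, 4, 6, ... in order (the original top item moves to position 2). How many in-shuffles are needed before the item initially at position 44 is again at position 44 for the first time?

58

Follow position 44 under repeated in-shuffles:
44 → 29 → 58 → 57 → 55 → 51 → 43 → 27 → ... → 44 (length 58)
It first returns after 58 in-shuffles.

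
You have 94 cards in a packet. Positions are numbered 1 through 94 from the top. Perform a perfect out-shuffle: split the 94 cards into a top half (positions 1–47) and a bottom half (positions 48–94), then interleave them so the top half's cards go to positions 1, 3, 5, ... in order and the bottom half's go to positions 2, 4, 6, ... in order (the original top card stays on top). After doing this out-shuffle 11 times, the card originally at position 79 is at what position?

Track the card's position through each out-shuffle:
79 → 64 → 34 → 67 → 40 → 79 → 64 → 34 → 67 → 40 → 79 → 64

64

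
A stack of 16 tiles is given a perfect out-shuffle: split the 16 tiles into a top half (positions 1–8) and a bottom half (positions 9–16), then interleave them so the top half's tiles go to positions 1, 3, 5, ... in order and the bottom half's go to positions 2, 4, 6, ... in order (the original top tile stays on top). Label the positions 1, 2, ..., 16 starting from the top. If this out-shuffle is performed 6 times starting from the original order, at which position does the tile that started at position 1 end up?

1

Position 1 is a fixed point of every out-shuffle, so the tile never moves.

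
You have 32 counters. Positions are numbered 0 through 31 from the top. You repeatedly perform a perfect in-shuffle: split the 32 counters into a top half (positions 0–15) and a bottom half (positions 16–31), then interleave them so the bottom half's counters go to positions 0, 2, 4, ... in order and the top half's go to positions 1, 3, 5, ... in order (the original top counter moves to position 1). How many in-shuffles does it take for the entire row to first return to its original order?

The in-shuffle permutes the 32 positions with cycle lengths [2, 10, 10, 10].
Every counter is home exactly when every cycle has completed a whole number of laps, i.e. after lcm(2, 10) = 10 in-shuffles.

10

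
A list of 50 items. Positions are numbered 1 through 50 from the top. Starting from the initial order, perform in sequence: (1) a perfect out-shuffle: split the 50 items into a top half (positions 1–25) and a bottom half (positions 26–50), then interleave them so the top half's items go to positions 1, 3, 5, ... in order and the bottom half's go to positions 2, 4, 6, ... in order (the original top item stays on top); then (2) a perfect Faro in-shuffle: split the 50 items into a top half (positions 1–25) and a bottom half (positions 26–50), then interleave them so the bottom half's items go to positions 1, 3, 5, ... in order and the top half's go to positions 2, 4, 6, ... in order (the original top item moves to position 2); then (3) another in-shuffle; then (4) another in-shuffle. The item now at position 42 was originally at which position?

34

Undo the operations in reverse order, starting from position 42:
  undo op 4 (in-shuffle, from top half): 42 ← 21
  undo op 3 (in-shuffle, from bottom half): 21 ← 36
  undo op 2 (in-shuffle, from top half): 36 ← 18
  undo op 1 (out-shuffle, from bottom half): 18 ← 34
So the item at position 42 came from original position 34.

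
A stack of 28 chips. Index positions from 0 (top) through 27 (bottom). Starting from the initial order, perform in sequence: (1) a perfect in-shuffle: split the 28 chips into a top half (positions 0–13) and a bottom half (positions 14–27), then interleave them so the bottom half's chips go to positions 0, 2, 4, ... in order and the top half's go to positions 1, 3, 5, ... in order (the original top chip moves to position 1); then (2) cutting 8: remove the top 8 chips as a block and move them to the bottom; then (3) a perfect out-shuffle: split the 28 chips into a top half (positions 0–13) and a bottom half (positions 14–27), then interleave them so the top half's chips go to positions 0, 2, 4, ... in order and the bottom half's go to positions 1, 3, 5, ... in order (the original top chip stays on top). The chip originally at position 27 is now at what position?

9

Track the chip from position 27 forward through each operation:
  after op 1 (in-shuffle): 27 → 26
  after op 2 (cut 8): 26 → 18
  after op 3 (out-shuffle): 18 → 9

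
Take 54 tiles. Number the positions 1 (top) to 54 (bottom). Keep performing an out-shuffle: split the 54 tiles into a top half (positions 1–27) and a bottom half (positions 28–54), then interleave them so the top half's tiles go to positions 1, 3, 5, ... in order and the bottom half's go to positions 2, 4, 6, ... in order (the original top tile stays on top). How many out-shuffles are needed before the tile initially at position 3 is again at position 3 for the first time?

Follow position 3 under repeated out-shuffles:
3 → 5 → 9 → 17 → 33 → 12 → 23 → 45 → ... → 3 (length 52)
It first returns after 52 out-shuffles.

52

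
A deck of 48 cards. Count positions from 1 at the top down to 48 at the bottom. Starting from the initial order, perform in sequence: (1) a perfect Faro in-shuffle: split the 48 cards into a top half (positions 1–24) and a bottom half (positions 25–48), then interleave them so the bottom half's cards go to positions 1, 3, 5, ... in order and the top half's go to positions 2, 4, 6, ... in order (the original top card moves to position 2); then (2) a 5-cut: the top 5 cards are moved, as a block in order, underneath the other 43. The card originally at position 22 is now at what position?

Track the card from position 22 forward through each operation:
  after op 1 (in-shuffle): 22 → 44
  after op 2 (cut 5): 44 → 39

39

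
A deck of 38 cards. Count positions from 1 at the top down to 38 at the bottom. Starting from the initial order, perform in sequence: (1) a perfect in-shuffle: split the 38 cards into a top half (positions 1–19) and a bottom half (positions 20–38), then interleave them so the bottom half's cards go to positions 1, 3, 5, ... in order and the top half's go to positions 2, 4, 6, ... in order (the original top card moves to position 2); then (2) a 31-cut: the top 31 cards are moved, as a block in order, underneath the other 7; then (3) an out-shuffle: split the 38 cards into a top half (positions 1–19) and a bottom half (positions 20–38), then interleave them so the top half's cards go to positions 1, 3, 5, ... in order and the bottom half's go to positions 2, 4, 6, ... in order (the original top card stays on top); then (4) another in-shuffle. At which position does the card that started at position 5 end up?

27

Track the card from position 5 forward through each operation:
  after op 1 (in-shuffle): 5 → 10
  after op 2 (cut 31): 10 → 17
  after op 3 (out-shuffle): 17 → 33
  after op 4 (in-shuffle): 33 → 27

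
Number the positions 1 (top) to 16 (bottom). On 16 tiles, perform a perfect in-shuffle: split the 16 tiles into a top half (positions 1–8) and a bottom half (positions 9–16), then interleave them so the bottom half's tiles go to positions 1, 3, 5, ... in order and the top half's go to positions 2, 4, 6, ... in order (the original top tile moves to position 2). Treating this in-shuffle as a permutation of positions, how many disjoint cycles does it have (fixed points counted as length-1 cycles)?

2

Trace each unvisited position around until it returns:
(1 2 4 8 16 15 13 9) (3 6 12 7 14 11 5 10)
2 cycles in total.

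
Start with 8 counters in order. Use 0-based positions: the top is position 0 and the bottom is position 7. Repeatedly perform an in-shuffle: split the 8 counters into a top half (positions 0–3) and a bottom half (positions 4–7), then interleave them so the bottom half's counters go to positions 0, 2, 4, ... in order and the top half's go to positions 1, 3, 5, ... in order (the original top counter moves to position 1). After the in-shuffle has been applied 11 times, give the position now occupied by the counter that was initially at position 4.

6

Track the counter's position through each in-shuffle:
4 → 0 → 1 → 3 → 7 → 6 → 4 → 0 → 1 → 3 → 7 → 6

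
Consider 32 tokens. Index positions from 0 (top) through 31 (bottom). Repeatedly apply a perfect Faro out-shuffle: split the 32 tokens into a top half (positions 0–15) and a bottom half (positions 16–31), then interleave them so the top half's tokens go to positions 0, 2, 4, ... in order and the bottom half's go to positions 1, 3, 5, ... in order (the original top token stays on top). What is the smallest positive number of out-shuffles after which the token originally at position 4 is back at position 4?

5

Follow position 4 under repeated out-shuffles:
4 → 8 → 16 → 1 → 2 → 4
It first returns after 5 out-shuffles.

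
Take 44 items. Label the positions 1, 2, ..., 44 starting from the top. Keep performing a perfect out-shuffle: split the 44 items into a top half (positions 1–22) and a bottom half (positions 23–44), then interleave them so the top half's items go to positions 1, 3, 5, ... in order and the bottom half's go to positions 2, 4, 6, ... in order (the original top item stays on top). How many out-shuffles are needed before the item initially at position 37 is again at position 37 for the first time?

14

Follow position 37 under repeated out-shuffles:
37 → 30 → 16 → 31 → 18 → 35 → 26 → 8 → 15 → 29 → 14 → 27 → 10 → 19 → 37
It first returns after 14 out-shuffles.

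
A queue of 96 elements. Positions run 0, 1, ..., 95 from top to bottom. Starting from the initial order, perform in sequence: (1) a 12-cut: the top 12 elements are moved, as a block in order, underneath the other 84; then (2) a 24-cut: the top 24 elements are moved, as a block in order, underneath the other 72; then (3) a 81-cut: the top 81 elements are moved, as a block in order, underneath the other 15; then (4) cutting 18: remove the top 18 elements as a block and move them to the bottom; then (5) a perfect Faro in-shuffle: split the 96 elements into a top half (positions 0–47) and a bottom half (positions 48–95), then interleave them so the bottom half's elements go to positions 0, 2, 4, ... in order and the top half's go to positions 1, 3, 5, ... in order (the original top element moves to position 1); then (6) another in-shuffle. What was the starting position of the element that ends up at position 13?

Undo the operations in reverse order, starting from position 13:
  undo op 6 (in-shuffle, from top half): 13 ← 6
  undo op 5 (in-shuffle, from bottom half): 6 ← 51
  undo op 4 (cut 18): 51 ← 69
  undo op 3 (cut 81): 69 ← 54
  undo op 2 (cut 24): 54 ← 78
  undo op 1 (cut 12): 78 ← 90
So the element at position 13 came from original position 90.

90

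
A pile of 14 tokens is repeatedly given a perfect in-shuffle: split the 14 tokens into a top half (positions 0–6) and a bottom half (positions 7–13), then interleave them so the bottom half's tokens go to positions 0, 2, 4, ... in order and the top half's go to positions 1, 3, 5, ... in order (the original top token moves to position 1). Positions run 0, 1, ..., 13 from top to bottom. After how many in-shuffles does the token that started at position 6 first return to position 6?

4

Follow position 6 under repeated in-shuffles:
6 → 13 → 12 → 10 → 6
It first returns after 4 in-shuffles.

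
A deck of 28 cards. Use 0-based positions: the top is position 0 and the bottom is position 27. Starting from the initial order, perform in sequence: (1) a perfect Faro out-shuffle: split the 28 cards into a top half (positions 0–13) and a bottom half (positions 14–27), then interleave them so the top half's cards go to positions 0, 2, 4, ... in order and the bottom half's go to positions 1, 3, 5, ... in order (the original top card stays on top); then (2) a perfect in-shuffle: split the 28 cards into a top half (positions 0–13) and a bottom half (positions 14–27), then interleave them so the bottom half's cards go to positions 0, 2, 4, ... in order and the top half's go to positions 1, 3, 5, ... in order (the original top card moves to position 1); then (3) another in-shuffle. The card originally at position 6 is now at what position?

Track the card from position 6 forward through each operation:
  after op 1 (out-shuffle): 6 → 12
  after op 2 (in-shuffle): 12 → 25
  after op 3 (in-shuffle): 25 → 22

22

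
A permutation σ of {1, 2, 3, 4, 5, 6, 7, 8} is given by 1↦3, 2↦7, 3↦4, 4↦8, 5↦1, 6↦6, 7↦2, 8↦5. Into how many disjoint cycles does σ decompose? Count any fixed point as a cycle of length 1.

Cycle decomposition: (1 3 4 8 5) (2 7) (6).
3 cycles.

3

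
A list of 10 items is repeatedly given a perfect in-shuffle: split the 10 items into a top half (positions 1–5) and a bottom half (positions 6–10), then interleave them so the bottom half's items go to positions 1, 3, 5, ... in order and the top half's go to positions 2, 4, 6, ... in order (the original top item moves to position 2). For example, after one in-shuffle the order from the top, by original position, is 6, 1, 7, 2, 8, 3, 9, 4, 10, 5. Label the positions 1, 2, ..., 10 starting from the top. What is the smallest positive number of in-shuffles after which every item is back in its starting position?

10

The in-shuffle permutes the 10 positions with cycle lengths [10].
Every item is home exactly when every cycle has completed a whole number of laps, i.e. after lcm(10) = 10 in-shuffles.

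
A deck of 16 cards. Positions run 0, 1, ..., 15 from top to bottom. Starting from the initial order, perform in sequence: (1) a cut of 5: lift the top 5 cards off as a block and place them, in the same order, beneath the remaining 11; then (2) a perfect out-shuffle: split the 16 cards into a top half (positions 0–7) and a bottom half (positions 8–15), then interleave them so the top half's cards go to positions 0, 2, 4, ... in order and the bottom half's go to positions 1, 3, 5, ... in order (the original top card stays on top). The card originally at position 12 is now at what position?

Track the card from position 12 forward through each operation:
  after op 1 (cut 5): 12 → 7
  after op 2 (out-shuffle): 7 → 14

14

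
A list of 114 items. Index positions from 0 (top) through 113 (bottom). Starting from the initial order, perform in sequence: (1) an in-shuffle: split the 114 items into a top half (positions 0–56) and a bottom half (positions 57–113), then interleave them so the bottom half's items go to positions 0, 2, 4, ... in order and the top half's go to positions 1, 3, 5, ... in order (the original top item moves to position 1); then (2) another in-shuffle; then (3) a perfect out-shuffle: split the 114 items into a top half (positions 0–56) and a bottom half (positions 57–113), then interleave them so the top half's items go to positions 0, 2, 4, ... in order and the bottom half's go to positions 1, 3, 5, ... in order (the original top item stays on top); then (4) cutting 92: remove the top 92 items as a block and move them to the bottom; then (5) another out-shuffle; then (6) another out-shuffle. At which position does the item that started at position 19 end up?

42

Track the item from position 19 forward through each operation:
  after op 1 (in-shuffle): 19 → 39
  after op 2 (in-shuffle): 39 → 79
  after op 3 (out-shuffle): 79 → 45
  after op 4 (cut 92): 45 → 67
  after op 5 (out-shuffle): 67 → 21
  after op 6 (out-shuffle): 21 → 42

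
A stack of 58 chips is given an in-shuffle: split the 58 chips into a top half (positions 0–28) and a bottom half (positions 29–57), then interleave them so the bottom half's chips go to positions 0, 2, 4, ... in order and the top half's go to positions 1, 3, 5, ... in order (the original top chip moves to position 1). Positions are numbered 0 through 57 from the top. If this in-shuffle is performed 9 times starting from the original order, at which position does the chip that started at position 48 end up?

12

Track the chip's position through each in-shuffle:
48 → 38 → 18 → 37 → 16 → 33 → 8 → 17 → 35 → 12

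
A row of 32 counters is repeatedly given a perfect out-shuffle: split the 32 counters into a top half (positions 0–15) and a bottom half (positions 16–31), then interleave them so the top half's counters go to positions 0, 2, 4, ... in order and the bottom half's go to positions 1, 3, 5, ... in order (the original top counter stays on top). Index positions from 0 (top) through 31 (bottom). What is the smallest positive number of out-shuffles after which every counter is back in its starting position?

The out-shuffle permutes the 32 positions with cycle lengths [1, 1, 5, 5, 5, 5, 5, 5].
Every counter is home exactly when every cycle has completed a whole number of laps, i.e. after lcm(1, 5) = 5 out-shuffles.

5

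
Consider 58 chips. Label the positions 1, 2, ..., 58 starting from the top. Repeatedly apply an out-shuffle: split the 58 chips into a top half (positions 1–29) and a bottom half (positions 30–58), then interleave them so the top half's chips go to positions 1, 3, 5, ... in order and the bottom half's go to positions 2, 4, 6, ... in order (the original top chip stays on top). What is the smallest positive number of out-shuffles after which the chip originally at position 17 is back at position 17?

18

Follow position 17 under repeated out-shuffles:
17 → 33 → 8 → 15 → 29 → 57 → 56 → 54 → 50 → 42 → 26 → 51 → 44 → 30 → 2 → 3 → 5 → 9 → 17
It first returns after 18 out-shuffles.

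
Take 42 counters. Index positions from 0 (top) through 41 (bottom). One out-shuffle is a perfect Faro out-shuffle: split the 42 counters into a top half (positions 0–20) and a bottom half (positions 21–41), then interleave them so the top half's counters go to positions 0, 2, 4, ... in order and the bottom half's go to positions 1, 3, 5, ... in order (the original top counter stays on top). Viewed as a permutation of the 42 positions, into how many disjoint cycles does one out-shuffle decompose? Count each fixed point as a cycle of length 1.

Trace each unvisited position around until it returns:
(0) (1 2 4 8 16 32 ... len 20) (3 6 12 24 7 14 ... len 20) (41)
4 cycles in total.

4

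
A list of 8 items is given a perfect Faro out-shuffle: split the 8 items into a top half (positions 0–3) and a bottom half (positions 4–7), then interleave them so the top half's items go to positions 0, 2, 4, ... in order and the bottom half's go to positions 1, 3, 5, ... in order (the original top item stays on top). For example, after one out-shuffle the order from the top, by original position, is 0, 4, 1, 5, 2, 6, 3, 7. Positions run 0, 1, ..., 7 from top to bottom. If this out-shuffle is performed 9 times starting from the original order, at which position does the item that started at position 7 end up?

7

Position 7 is a fixed point of every out-shuffle, so the item never moves.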